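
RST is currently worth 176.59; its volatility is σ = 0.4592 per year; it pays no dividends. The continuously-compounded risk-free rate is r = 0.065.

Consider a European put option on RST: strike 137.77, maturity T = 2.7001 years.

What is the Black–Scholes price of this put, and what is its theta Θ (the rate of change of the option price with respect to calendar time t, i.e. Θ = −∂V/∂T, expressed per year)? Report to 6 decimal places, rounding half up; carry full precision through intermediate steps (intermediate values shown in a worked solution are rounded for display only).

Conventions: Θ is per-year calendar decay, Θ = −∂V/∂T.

σ√T = 0.4592·√2.7001 = 0.754557
d₁ = (ln(S/K) + (r+σ²/2)T) / (σ√T) = (ln(176.59/137.77) + (0.065+0.4592²/2)·2.7001) / 0.754557 = (0.248245 + 0.460184) / 0.754557 = 0.938868
d₂ = d₁ − σ√T = 0.938868 − 0.754557 = 0.184312
e^{−rT} = 0.839032
N(−d₁) = 0.173899,  N(−d₂) = 0.426884
Put price V = K·e^{−rT}·N(−d₂) − S·N(−d₁) = 49.345033 − 30.708851 = 18.636182
φ(d₁) = (1/√(2π))·e^{−d₁²/2} = 0.256744
Θ = −S·φ(d₁)·σ/(2√T) + r·K·e^{−rT}·N(−d₂) = −6.335027 + 3.207427 = -3.127600

price = 18.636182
Θ = -3.127600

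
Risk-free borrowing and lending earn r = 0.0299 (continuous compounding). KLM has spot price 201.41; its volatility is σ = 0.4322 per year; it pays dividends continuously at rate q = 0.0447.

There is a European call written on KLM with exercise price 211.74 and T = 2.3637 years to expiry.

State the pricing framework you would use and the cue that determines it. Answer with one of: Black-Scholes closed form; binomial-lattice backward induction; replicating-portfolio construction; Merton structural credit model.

framework: Black-Scholes closed form

Key observation: a European claim on KLM (strike 211.74) — a lognormal (GBM) underlying with constant rate and volatility — has an exact closed-form value; no lattice or capital structure is involved.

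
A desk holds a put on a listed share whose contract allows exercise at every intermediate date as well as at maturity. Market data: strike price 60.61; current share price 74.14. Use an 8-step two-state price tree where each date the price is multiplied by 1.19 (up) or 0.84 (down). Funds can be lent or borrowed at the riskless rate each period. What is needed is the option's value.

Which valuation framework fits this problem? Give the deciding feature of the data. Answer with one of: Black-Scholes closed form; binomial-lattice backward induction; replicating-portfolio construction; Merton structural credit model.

framework: binomial-lattice backward induction

Key observation: with exercise allowed before expiry on a discrete up/down model (8 steps from spot 74.14), the strike-60.61 put's value must be rolled back through the tree testing early exercise at each node.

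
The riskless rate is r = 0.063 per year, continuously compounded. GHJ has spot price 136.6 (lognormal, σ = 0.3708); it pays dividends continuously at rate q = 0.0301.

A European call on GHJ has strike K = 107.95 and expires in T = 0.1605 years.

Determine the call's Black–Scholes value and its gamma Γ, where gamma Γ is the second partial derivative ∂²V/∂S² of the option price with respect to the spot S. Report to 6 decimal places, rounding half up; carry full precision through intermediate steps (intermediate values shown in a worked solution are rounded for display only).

price = 29.473710
Γ = 0.004657

σ√T = 0.3708·√0.1605 = 0.148552
d₁ = (ln(S/K) + (r−q+σ²/2)T) / (σ√T) = (ln(136.6/107.95) + (0.063−0.0301+0.3708²/2)·0.1605) / 0.148552 = (0.235389 + 0.016314) / 0.148552 = 1.694381
d₂ = d₁ − σ√T = 1.694381 − 0.148552 = 1.545830
e^{−rT} = 0.989939
e^{−qT} = 0.995181
N(d₁) = 0.954904,  N(d₂) = 0.938927
Call price V = S·e^{−qT}·N(d₁) − K·e^{−rT}·N(d₂) = 129.811189 − 100.337479 = 29.473710
φ(d₁) = (1/√(2π))·e^{−d₁²/2} = 0.094950
Γ = e^{−qT}·φ(d₁) / (S·σ·√T) = 0.004657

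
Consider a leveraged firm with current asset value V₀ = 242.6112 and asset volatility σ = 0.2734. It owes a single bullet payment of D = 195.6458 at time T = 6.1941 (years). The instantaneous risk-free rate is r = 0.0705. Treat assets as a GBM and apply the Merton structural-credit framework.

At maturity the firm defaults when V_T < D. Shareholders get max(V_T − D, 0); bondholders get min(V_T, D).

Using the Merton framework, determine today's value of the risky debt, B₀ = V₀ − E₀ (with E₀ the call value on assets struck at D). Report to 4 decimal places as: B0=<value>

B0=116.0541

Work the structural quantities from V₀ = 242.6112 against face 195.6458:
d₁ = [ln(V₀/D) + (r + σ²/2)T] / (σ√T)
   = [ln(242.6112/195.6458) + (0.0705 + 0.5·0.2734²)·6.1941] / (0.2734·√6.1941)
   = [0.215154 + 0.668181] / 0.680437 = 1.298189
d₂ = d₁ − σ√T = 1.298189 − 0.680437 = 0.617753
N(d₁) = 0.902889,  N(d₂) = 0.731631,  e^(−rT) = 0.646176
E₀ = V₀·N(d₁) − D·e^(−rT)·N(d₂)
   = 242.6112·0.902889 − 195.6458·0.646176·0.731631 = 126.557055
B₀ = V₀ − E₀ = 242.6112 − 126.557055 = 116.054145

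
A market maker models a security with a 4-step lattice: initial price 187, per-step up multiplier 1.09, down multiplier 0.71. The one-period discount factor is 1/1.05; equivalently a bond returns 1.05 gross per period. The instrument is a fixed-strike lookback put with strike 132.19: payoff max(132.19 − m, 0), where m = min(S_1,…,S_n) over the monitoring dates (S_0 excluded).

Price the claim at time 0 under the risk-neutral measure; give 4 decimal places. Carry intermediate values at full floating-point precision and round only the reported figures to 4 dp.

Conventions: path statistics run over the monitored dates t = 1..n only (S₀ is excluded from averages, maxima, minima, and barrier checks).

price = 1.3656

No-arbitrage gives p* = (R−d)/(u−d) = 0.8947: enumerate every path, weight its payoff by its p*-probability, and discount by R^4.
Enumerate all 2^4 = 16 price paths (U = up ×1.09, D = down ×0.71); each path with k up-moves has probability p*^k·(1−p*)^(4−k).
DDDD: m=47.5198, payoff=84.6702, prob=0.000123
UDDD: m=72.9530, payoff=59.2370, prob=0.001044
DUDD: m=72.9530, payoff=59.2370, prob=0.001044
UUDD: m=111.9983, payoff=20.1917, prob=0.008870
DDUD: m=72.9530, payoff=59.2370, prob=0.001044
UDUD: m=111.9983, payoff=20.1917, prob=0.008870
DUUD: m=111.9983, payoff=20.1917, prob=0.008870
UUUD: m=171.9410, payoff=0.0000, prob=0.075398
DDDU: m=66.9294, payoff=65.2606, prob=0.001044
UDDU: m=102.7507, payoff=29.4393, prob=0.008870
DUDU: m=102.7507, payoff=29.4393, prob=0.008870
UUDU: m=157.7440, payoff=0.0000, prob=0.075398
DDUU: m=94.2667, payoff=37.9233, prob=0.008870
UDUU: m=144.7193, payoff=0.0000, prob=0.075398
DUUU: m=132.7700, payoff=0.0000, prob=0.075398
UUUU: m=203.8300, payoff=0.0000, prob=0.640887
Price = Σ prob·payoff / R^4 = 1.659953 / 1.215506 = 1.3656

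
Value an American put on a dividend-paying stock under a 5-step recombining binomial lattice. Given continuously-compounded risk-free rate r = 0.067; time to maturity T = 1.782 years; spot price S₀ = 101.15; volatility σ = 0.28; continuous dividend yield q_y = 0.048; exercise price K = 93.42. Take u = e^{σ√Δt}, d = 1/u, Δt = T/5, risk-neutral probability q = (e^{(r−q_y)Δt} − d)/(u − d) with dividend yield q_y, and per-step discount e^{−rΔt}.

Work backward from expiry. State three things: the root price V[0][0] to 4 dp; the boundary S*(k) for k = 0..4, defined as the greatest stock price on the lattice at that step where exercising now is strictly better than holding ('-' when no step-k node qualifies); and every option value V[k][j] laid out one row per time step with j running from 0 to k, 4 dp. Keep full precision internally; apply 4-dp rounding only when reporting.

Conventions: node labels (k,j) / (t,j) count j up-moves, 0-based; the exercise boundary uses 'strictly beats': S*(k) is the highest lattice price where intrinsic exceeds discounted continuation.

Δt=0.35640  u=1.18194  d=0.84607  q=0.47854  discount=0.97640
step 5 (expiry): payoffs max(K−S,0) = 49.5682 32.1598 7.8404 0.0000 0.0000 0.0000
step 4: (k=4,j=0): S=51.8302, K−S=41.5898, hold=40.2646 ⇒ V=41.5898 exercise | (k=4,j=1): S=72.4060, K−S=21.0140, hold=20.0378 ⇒ V=21.0140 exercise | (k=4,j=2): S=101.1500, K−S=0.0000, hold=3.9920 ⇒ V=3.9920 continue | (k=4,j=3): S=141.3050, K−S=0.0000, hold=0.0000 ⇒ V=0.0000 continue | (k=4,j=4): S=197.4008, K−S=0.0000, hold=0.0000 ⇒ V=0.0000 continue  boundary S*=72.4060
step 3: (k=3,j=0): S=61.2602, K−S=32.1598, hold=30.9945 ⇒ V=32.1598 exercise | (k=3,j=1): S=85.5796, K−S=7.8404, hold=12.5647 ⇒ V=12.5647 continue | (k=3,j=2): S=119.5533, K−S=0.0000, hold=2.0326 ⇒ V=2.0326 continue | (k=3,j=3): S=167.0141, K−S=0.0000, hold=0.0000 ⇒ V=0.0000 continue  boundary S*=61.2602
step 2: (k=2,j=0): S=72.4060, K−S=21.0140, hold=22.2452 ⇒ V=22.2452 continue | (k=2,j=1): S=101.1500, K−S=0.0000, hold=7.3471 ⇒ V=7.3471 continue | (k=2,j=2): S=141.3050, K−S=0.0000, hold=1.0349 ⇒ V=1.0349 continue  boundary S*=-
step 1: (k=1,j=0): S=85.5796, K−S=7.8404, hold=14.7593 ⇒ V=14.7593 continue | (k=1,j=1): S=119.5533, K−S=0.0000, hold=4.2244 ⇒ V=4.2244 continue  boundary S*=-
step 0: (k=0,j=0): S=101.1500, K−S=0.0000, hold=9.4886 ⇒ V=9.4886 continue  boundary S*=-

price = 9.4886
boundary = - - - 61.2602 72.4060
tree:
9.4886
14.7593 4.2244
22.2452 7.3471 1.0349
32.1598 12.5647 2.0326 0.0000
41.5898 21.0140 3.9920 0.0000 0.0000
49.5682 32.1598 7.8404 0.0000 0.0000 0.0000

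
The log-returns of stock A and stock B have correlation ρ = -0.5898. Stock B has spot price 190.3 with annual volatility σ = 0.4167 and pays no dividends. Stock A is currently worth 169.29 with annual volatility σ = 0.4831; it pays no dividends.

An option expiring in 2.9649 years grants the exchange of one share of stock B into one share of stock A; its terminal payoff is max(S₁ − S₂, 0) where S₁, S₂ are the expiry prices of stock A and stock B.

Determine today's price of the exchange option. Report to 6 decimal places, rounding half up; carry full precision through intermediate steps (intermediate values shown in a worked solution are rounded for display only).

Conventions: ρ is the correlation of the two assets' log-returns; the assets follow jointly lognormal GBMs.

exchange price = 81.566356

σ_eff = √(σ₁² + σ₂² − 2ρσ₁σ₂) = √(0.4831² + 0.4167² − 2·-0.5898·0.4831·0.4167) = 0.802800
d₁ = (ln(S₁/S₂) + (q₂ − q₁ + σ_eff²/2)T) / (σ_eff√T) = (ln(169.29/190.3) + (0.0 − 0.0 + 0.322244)·2.9649) / 1.382331 = 0.606534
d₂ = d₁ − σ_eff√T = 0.606534 − 1.382331 = -0.775797
N(d₁) = 0.727920,  N(d₂) = 0.218934
V = S₁·e^{−q₁T}·N(d₁) − S₂·e^{−q₂T}·N(d₂) = 123.229577 − 41.663221 = 81.566356
Key observation: r never enters — measured in units of stock B, the claim is a call on S₁/S₂ struck at 1, so only the dividend yields and σ_eff matter.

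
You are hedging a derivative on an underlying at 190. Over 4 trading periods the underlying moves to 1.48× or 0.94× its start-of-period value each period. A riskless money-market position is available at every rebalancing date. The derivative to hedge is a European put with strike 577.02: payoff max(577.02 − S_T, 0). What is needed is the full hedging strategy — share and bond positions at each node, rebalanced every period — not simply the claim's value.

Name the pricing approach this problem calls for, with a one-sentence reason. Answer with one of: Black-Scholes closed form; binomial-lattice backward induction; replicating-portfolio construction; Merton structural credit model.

framework: replicating-portfolio construction

Key observation: the mandate to exhibit the hedge at every date and state singles out the replicating-portfolio construction on the 4-period tree with factors 1.48 and 0.94 from 190.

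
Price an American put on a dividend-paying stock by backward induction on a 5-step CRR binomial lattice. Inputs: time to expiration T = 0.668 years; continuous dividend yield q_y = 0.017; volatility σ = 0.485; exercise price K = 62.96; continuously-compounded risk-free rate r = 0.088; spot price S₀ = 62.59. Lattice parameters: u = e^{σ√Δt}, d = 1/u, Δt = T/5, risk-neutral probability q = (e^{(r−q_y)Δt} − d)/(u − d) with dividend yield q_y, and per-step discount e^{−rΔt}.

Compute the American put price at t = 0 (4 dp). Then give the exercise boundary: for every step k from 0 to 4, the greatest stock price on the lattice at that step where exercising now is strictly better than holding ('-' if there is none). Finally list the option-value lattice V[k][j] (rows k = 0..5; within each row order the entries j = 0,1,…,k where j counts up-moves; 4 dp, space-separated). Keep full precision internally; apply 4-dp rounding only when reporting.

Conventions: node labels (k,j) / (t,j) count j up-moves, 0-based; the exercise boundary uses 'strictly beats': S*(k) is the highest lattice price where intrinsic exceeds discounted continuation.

Δt=0.13360  u=1.19396  d=0.83755  q=0.48254  discount=0.98831
step 5 (expiry): payoffs max(K−S,0) = 37.1636 26.1863 10.5377 0.0000 0.0000 0.0000
step 4: (k=4,j=0): S=30.7998, K−S=32.1602, hold=31.4942 ⇒ V=32.1602 exercise | (k=4,j=1): S=43.9063, K−S=19.0537, hold=18.4174 ⇒ V=19.0537 exercise | (k=4,j=2): S=62.5900, K−S=0.3700, hold=5.3891 ⇒ V=5.3891 continue | (k=4,j=3): S=89.2243, K−S=0.0000, hold=0.0000 ⇒ V=0.0000 continue | (k=4,j=4): S=127.1925, K−S=0.0000, hold=0.0000 ⇒ V=0.0000 continue  boundary S*=43.9063
step 3: (k=3,j=0): S=36.7737, K−S=26.1863, hold=25.5338 ⇒ V=26.1863 exercise | (k=3,j=1): S=52.4223, K−S=10.5377, hold=12.3144 ⇒ V=12.3144 continue | (k=3,j=2): S=74.7298, K−S=0.0000, hold=2.7561 ⇒ V=2.7561 continue | (k=3,j=3): S=106.5301, K−S=0.0000, hold=0.0000 ⇒ V=0.0000 continue  boundary S*=36.7737
step 2: (k=2,j=0): S=43.9063, K−S=19.0537, hold=19.2647 ⇒ V=19.2647 continue | (k=2,j=1): S=62.5900, K−S=0.3700, hold=7.6121 ⇒ V=7.6121 continue | (k=2,j=2): S=89.2243, K−S=0.0000, hold=1.4095 ⇒ V=1.4095 continue  boundary S*=-
step 1: (k=1,j=0): S=52.4223, K−S=10.5377, hold=13.4825 ⇒ V=13.4825 continue | (k=1,j=1): S=74.7298, K−S=0.0000, hold=4.5651 ⇒ V=4.5651 continue  boundary S*=-
step 0: (k=0,j=0): S=62.5900, K−S=0.3700, hold=9.0722 ⇒ V=9.0722 continue  boundary S*=-

price = 9.0722
boundary = - - - 36.7737 43.9063
tree:
9.0722
13.4825 4.5651
19.2647 7.6121 1.4095
26.1863 12.3144 2.7561 0.0000
32.1602 19.0537 5.3891 0.0000 0.0000
37.1636 26.1863 10.5377 0.0000 0.0000 0.0000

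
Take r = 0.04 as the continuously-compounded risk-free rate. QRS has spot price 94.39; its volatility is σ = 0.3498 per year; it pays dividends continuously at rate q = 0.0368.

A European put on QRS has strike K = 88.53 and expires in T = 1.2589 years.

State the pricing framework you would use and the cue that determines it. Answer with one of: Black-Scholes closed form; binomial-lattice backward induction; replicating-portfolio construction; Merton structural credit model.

framework: Black-Scholes closed form

Key observation: a European-exercise option on QRS struck at 88.53 — a GBM underlying with constant parameters — admits an analytic price: the data contain no early exercise, no discrete tree, no debt structure.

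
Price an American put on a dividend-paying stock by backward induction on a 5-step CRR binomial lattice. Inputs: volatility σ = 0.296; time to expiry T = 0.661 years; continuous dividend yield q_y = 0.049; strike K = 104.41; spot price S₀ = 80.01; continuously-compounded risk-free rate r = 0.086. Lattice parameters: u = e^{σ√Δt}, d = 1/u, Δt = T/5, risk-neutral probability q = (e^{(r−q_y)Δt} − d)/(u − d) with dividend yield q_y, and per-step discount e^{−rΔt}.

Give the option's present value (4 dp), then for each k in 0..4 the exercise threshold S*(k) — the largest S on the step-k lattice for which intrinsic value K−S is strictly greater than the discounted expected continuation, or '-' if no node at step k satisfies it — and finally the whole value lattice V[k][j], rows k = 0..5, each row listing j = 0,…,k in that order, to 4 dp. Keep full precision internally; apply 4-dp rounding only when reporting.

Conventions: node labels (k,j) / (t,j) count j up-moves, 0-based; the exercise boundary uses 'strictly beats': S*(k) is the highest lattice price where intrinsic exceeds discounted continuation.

price = 24.5470
boundary = - 71.8462 80.0100 71.8462 80.0100
tree:
24.5470
32.5638 16.9622
39.8946 24.4000 9.7913
46.4774 32.5638 15.9029 3.8034
52.3885 39.8946 24.4000 7.6305 0.0000
57.6965 46.4774 32.5638 15.3086 0.0000 0.0000

Δt=0.13220, u=1.11363, d=0.89797, q=0.49586, disc=e^(-rΔt)=0.98870
k=5 terminal: V=max(K-S,0) → 57.6965 46.4774 32.5638 15.3086 0.0000 0.0000
k=4: j=0 S=52.0215 intr=52.3885 cont=51.5440 V=52.3885[EX]; j=1 S=64.5154 intr=39.8946 cont=39.1308 V=39.8946[EX]; j=2 S=80.0100 intr=24.4000 cont=23.7363 V=24.4000[EX]; j=3 S=99.2259 intr=5.1841 cont=7.6305 V=7.6305[hold]; j=4 S=123.0568 intr=0.0000 cont=0.0000 V=0.0000[hold]  S*(4)=80.0100
k=3: j=0 S=57.9326 intr=46.4774 cont=45.6711 V=46.4774[EX]; j=1 S=71.8462 intr=32.5638 cont=31.8473 V=32.5638[EX]; j=2 S=89.1014 intr=15.3086 cont=15.9029 V=15.9029[hold]; j=3 S=110.5008 intr=0.0000 cont=3.8034 V=3.8034[hold]  S*(3)=71.8462
k=2: j=0 S=64.5154 intr=39.8946 cont=39.1308 V=39.8946[EX]; j=1 S=80.0100 intr=24.4000 cont=24.0276 V=24.4000[EX]; j=2 S=99.2259 intr=5.1841 cont=9.7913 V=9.7913[hold]  S*(2)=80.0100
k=1: j=0 S=71.8462 intr=32.5638 cont=31.8473 V=32.5638[EX]; j=1 S=89.1014 intr=15.3086 cont=16.9622 V=16.9622[hold]  S*(1)=71.8462
k=0: j=0 S=80.0100 intr=24.4000 cont=24.5470 V=24.5470[hold]  S*(0)=-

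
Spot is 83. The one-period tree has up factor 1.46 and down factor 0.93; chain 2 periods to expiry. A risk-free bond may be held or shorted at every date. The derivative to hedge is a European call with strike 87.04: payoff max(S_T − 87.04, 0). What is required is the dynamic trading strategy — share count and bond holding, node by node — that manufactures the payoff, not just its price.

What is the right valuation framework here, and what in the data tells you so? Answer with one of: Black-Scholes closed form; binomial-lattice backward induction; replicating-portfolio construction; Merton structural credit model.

framework: replicating-portfolio construction

Key observation: the mandate to exhibit the hedge at every date and state singles out the replicating-portfolio construction on the 2-period tree with factors 1.46 and 0.93 from 83.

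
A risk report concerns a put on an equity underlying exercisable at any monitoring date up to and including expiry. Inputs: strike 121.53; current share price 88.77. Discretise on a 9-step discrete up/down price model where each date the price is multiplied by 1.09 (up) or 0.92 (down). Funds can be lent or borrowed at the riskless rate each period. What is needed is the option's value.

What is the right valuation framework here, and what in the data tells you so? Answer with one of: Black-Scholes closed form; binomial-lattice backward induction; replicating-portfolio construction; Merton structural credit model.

framework: binomial-lattice backward induction

Key observation: an American put (K = 121.53, S₀ = 88.77) on a 9-date tree has no closed form — the optimal stopping decision is embedded and must be resolved recursively from expiry.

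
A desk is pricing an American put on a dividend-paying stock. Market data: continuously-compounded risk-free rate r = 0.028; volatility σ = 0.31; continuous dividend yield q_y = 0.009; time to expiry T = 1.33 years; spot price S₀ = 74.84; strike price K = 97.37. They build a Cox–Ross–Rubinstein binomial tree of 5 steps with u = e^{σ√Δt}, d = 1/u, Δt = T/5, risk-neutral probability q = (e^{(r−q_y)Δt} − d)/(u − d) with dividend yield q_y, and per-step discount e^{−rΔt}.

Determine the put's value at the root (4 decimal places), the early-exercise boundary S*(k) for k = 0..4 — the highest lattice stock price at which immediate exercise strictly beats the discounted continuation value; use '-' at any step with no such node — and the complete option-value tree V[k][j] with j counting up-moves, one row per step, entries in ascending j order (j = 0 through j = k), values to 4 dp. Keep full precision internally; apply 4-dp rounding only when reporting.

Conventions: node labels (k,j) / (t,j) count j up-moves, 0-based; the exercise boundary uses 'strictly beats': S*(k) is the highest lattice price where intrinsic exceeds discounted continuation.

price = 25.3992
boundary = - - 54.3577 63.7819 74.8400
tree:
25.3992
33.7685 16.5809
43.0123 24.1185 8.5401
51.0440 33.5881 14.0684 2.5858
57.8890 43.0123 22.5300 4.9705 0.0000
63.7226 51.0440 33.5881 9.5547 0.0000 0.0000

Δt=0.26600  u=1.17337  d=0.85224  q=0.47589  discount=0.99258
step 5 (expiry): payoffs max(K−S,0) = 63.7226 51.0440 33.5881 9.5547 0.0000 0.0000
step 4: (k=4,j=0): S=39.4810, K−S=57.8890, hold=57.2609 ⇒ V=57.8890 exercise | (k=4,j=1): S=54.3577, K−S=43.0123, hold=42.4198 ⇒ V=43.0123 exercise | (k=4,j=2): S=74.8400, K−S=22.5300, hold=21.9864 ⇒ V=22.5300 exercise | (k=4,j=3): S=103.0401, K−S=0.0000, hold=4.9705 ⇒ V=4.9705 continue | (k=4,j=4): S=141.8663, K−S=0.0000, hold=0.0000 ⇒ V=0.0000 continue  boundary S*=74.8400
step 3: (k=3,j=0): S=46.3260, K−S=51.0440, hold=50.4323 ⇒ V=51.0440 exercise | (k=3,j=1): S=63.7819, K−S=33.5881, hold=33.0181 ⇒ V=33.5881 exercise | (k=3,j=2): S=87.8153, K−S=9.5547, hold=14.0684 ⇒ V=14.0684 continue | (k=3,j=3): S=120.9046, K−S=0.0000, hold=2.5858 ⇒ V=2.5858 continue  boundary S*=63.7819
step 2: (k=2,j=0): S=54.3577, K−S=43.0123, hold=42.4198 ⇒ V=43.0123 exercise | (k=2,j=1): S=74.8400, K−S=22.5300, hold=24.1185 ⇒ V=24.1185 continue | (k=2,j=2): S=103.0401, K−S=0.0000, hold=8.5401 ⇒ V=8.5401 continue  boundary S*=54.3577
step 1: (k=1,j=0): S=63.7819, K−S=33.5881, hold=33.7685 ⇒ V=33.7685 continue | (k=1,j=1): S=87.8153, K−S=9.5547, hold=16.5809 ⇒ V=16.5809 continue  boundary S*=-
step 0: (k=0,j=0): S=74.8400, K−S=22.5300, hold=25.3992 ⇒ V=25.3992 continue  boundary S*=-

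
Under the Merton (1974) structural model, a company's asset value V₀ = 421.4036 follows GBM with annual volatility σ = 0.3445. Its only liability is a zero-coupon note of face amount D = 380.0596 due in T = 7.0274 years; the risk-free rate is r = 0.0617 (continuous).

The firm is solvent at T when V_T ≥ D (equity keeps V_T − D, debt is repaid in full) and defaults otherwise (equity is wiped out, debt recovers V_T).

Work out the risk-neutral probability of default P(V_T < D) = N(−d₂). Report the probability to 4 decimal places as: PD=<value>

PD=0.4478

Equity is a call on the firm's assets struck at D = 380.0596:
d₁ = [ln(V₀/D) + (r + σ²/2)T] / (σ√T)
   = [ln(421.4036/380.0596) + (0.0617 + 0.5·0.3445²)·7.0274] / (0.3445·√7.0274)
   = [0.103263 + 0.850597] / 0.913243 = 1.044475
d₂ = d₁ − σ√T = 1.044475 − 0.913243 = 0.131232
risk-neutral PD = N(−d₂) = N(-0.131232) = 0.447796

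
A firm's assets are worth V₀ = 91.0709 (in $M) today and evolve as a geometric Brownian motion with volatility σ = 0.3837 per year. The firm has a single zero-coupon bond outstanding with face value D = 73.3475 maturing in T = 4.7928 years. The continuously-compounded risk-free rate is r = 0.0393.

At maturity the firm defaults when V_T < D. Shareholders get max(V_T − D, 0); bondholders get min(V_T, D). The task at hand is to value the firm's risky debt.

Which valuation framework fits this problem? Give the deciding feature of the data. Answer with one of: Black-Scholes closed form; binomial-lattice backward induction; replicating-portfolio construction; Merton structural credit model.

Key observation: with the firm-asset dynamics (V₀ = 91.0709) and a single zero-coupon liability of face 73.3475 given, debt value, spread, and default probability all derive from the option view of the balance sheet.

framework: Merton structural credit model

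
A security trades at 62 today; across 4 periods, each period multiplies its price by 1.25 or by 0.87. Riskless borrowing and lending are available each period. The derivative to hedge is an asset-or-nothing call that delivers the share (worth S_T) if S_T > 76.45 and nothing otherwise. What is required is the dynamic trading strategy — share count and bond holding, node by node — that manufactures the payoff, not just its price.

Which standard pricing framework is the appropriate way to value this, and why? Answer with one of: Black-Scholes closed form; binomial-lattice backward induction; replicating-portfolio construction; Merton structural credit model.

framework: replicating-portfolio construction

Key observation: since the answer must list Δ and B at each node of the 1.25/0.87 lattice on 62, the replicating-portfolio method — solving the two-state system at every node — is the one that applies.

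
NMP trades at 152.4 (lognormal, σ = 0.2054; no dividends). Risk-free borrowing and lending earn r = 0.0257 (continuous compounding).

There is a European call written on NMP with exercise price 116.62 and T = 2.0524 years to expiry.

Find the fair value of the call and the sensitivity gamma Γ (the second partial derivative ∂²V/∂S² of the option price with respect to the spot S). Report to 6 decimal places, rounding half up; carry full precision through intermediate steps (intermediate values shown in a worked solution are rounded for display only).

price = 44.434445
Γ = 0.004146

σ√T = 0.2054·√2.0524 = 0.294260
d₁ = (ln(S/K) + (r+σ²/2)T) / (σ√T) = (ln(152.4/116.62) + (0.0257+0.2054²/2)·2.0524) / 0.294260 = (0.267588 + 0.096041) / 0.294260 = 1.235740
d₂ = d₁ − σ√T = 1.235740 − 0.294260 = 0.941480
e^{−rT} = 0.948620
N(d₁) = 0.891722,  N(d₂) = 0.826771
Call price V = S·N(d₁) − K·e^{−rT}·N(d₂) = 135.898494 − 91.464050 = 44.434445
φ(d₁) = (1/√(2π))·e^{−d₁²/2} = 0.185915
Γ = φ(d₁) / (S·σ·√T) = 0.004146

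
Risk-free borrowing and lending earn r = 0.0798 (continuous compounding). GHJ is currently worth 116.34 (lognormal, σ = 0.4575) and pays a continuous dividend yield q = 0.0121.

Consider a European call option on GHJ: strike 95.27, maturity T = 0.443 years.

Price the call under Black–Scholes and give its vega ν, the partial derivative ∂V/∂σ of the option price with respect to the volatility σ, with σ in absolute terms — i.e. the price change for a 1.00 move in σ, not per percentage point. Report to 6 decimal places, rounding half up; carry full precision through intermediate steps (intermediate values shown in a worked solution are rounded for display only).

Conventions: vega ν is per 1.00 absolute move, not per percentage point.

σ√T = 0.4575·√0.443 = 0.304504
d₁ = (ln(S/K) + (r−q+σ²/2)T) / (σ√T) = (ln(116.34/95.27) + (0.0798−0.0121+0.4575²/2)·0.443) / 0.304504 = (0.199802 + 0.076352) / 0.304504 = 0.906899
d₂ = d₁ − σ√T = 0.906899 − 0.304504 = 0.602395
e^{−rT} = 0.965266
e^{−qT} = 0.994654
N(d₁) = 0.817770,  N(d₂) = 0.726544
Call price V = S·e^{−qT}·N(d₁) − K·e^{−rT}·N(d₂) = 94.630745 − 66.813687 = 27.817057
φ(d₁) = (1/√(2π))·e^{−d₁²/2} = 0.264432
ν = S·e^{−qT}·φ(d₁)·√T = 20.366518

price = 27.817057
ν = 20.366518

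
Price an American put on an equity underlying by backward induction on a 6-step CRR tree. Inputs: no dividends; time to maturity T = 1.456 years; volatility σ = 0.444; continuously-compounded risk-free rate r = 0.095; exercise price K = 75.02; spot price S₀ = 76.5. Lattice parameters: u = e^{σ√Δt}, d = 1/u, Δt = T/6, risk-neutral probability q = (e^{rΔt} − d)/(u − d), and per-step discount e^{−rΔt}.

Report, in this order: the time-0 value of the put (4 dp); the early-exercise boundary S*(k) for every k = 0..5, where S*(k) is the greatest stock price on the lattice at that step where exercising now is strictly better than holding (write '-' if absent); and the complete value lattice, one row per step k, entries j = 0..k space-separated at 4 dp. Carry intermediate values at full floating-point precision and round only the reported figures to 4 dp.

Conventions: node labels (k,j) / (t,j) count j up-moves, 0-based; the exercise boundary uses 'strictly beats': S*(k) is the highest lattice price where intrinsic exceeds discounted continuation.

Δt=0.24267, u=1.24448, d=0.80355, q=0.49843, disc=e^(-rΔt)=0.97721
k=6 terminal: V=max(K-S,0) → 54.4266 43.1262 25.6249 0.0000 0.0000 0.0000 0.0000
k=5: j=0 S=25.6282 intr=49.3918 cont=47.6822 V=49.3918[EX]; j=1 S=39.6913 intr=35.3287 cont=33.6190 V=35.3287[EX]; j=2 S=61.4713 intr=13.5487 cont=12.5598 V=13.5487[EX]; j=3 S=95.2029 intr=0.0000 cont=0.0000 V=0.0000[hold]; j=4 S=147.4442 intr=0.0000 cont=0.0000 V=0.0000[hold]; j=5 S=228.3523 intr=0.0000 cont=0.0000 V=0.0000[hold]  S*(5)=61.4713
k=4: j=0 S=31.8938 intr=43.1262 cont=41.4165 V=43.1262[EX]; j=1 S=49.3951 intr=25.6249 cont=23.9152 V=25.6249[EX]; j=2 S=76.5000 intr=0.0000 cont=6.6408 V=6.6408[hold]; j=3 S=118.4784 intr=0.0000 cont=0.0000 V=0.0000[hold]; j=4 S=183.4918 intr=0.0000 cont=0.0000 V=0.0000[hold]  S*(4)=49.3951
k=3: j=0 S=39.6913 intr=35.3287 cont=33.6190 V=35.3287[EX]; j=1 S=61.4713 intr=13.5487 cont=15.7944 V=15.7944[hold]; j=2 S=95.2029 intr=0.0000 cont=3.2549 V=3.2549[hold]; j=3 S=147.4442 intr=0.0000 cont=0.0000 V=0.0000[hold]  S*(3)=39.6913
k=2: j=0 S=49.3951 intr=25.6249 cont=25.0090 V=25.6249[EX]; j=1 S=76.5000 intr=0.0000 cont=9.3269 V=9.3269[hold]; j=2 S=118.4784 intr=0.0000 cont=1.5954 V=1.5954[hold]  S*(2)=49.3951
k=1: j=0 S=61.4713 intr=13.5487 cont=17.1027 V=17.1027[hold]; j=1 S=95.2029 intr=0.0000 cont=5.3485 V=5.3485[hold]  S*(1)=-
k=0: j=0 S=76.5000 intr=0.0000 cont=10.9878 V=10.9878[hold]  S*(0)=-

price = 10.9878
boundary = - - 49.3951 39.6913 49.3951 61.4713
tree:
10.9878
17.1027 5.3485
25.6249 9.3269 1.5954
35.3287 15.7944 3.2549 0.0000
43.1262 25.6249 6.6408 0.0000 0.0000
49.3918 35.3287 13.5487 0.0000 0.0000 0.0000
54.4266 43.1262 25.6249 0.0000 0.0000 0.0000 0.0000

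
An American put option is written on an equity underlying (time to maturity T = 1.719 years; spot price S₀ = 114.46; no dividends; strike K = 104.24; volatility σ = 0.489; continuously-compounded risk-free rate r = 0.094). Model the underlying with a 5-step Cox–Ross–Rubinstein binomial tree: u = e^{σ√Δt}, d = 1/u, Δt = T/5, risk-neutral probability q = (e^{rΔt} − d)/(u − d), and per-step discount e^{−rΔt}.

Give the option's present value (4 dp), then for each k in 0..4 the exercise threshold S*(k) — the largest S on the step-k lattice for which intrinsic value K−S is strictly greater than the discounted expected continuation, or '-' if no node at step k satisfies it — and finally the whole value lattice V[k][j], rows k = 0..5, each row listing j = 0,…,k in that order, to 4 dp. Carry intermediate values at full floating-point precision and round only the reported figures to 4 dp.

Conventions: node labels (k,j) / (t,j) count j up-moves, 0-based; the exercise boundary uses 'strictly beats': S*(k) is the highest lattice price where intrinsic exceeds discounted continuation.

price = 16.9890
boundary = - - 64.5074 48.4270 64.5074
tree:
16.9890
26.4439 8.1113
39.7326 14.1403 2.2662
55.8130 24.0877 4.5476 0.0000
67.8849 39.7326 9.1256 0.0000 0.0000
76.9475 55.8130 18.3126 0.0000 0.0000 0.0000

params: Δt=0.34380 u=1.33205 d=0.75072 q=0.48531 e^(-rΔt)=0.96820
t_5 payoffs: 76.9475 55.8130 18.3126 0.0000 0.0000 0.0000
t_4: node(4,0) S=36.3551 payoff=67.8849 vs cont=64.5700 → 67.8849 [stop]  node(4,1) S=64.5074 payoff=39.7326 vs cont=36.4177 → 39.7326 [stop]  node(4,2) S=114.4600 payoff=0.0000 vs cont=9.1256 → 9.1256 [wait]  node(4,3) S=203.0943 payoff=0.0000 vs cont=0.0000 → 0.0000 [wait]  node(4,4) S=360.3643 payoff=0.0000 vs cont=0.0000 → 0.0000 [wait]  ⇒ S*(4)=64.5074
t_3: node(3,0) S=48.4270 payoff=55.8130 vs cont=52.4981 → 55.8130 [stop]  node(3,1) S=85.9274 payoff=18.3126 vs cont=24.0877 → 24.0877 [wait]  node(3,2) S=152.4670 payoff=0.0000 vs cont=4.5476 → 4.5476 [wait]  node(3,3) S=270.5327 payoff=0.0000 vs cont=0.0000 → 0.0000 [wait]  ⇒ S*(3)=48.4270
t_2: node(2,0) S=64.5074 payoff=39.7326 vs cont=39.1312 → 39.7326 [stop]  node(2,1) S=114.4600 payoff=0.0000 vs cont=14.1403 → 14.1403 [wait]  node(2,2) S=203.0943 payoff=0.0000 vs cont=2.2662 → 2.2662 [wait]  ⇒ S*(2)=64.5074
t_1: node(1,0) S=85.9274 payoff=18.3126 vs cont=26.4439 → 26.4439 [wait]  node(1,1) S=152.4670 payoff=0.0000 vs cont=8.1113 → 8.1113 [wait]  ⇒ S*(1)=-
t_0: node(0,0) S=114.4600 payoff=0.0000 vs cont=16.9890 → 16.9890 [wait]  ⇒ S*(0)=-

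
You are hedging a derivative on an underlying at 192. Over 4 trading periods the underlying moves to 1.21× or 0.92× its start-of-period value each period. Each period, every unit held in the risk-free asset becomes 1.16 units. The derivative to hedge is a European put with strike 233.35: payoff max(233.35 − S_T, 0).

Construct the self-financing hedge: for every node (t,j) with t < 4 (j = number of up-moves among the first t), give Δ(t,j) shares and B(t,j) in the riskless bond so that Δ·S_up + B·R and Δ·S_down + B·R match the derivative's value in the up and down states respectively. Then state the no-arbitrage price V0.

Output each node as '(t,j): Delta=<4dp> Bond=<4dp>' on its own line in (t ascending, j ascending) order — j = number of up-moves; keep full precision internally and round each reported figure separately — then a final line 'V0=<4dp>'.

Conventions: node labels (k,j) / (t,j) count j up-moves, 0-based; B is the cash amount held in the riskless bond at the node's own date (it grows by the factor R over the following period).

Arbitrage-free pricing uses the up-move probability p* = (R−d)/(u−d) = 0.8276, discounting each step at R = 1.16.
Terminal payoffs: V(4,0)=95.8026, V(4,1)=52.4452, V(4,2)=0.0000, V(4,3)=0.0000, V(4,4)=0.0000
  t=3,j=0: stock 149.5081 → up 180.9048 (V=52.4452), down 137.5474 (V=95.8026). Price 51.6557; hedge Δ=-1.0000, bond B=201.1638.
  t=3,j=1: stock 196.6356 → up 237.9291 (V=0.0000), down 180.9048 (V=52.4452). Price 7.7951; hedge Δ=-0.9197, bond B=188.6406.
  t=3,j=2: stock 258.6186 → up 312.9285 (V=0.0000), down 237.9291 (V=0.0000). Price 0.0000; hedge Δ=0.0000, bond B=0.0000.
  t=3,j=3: stock 340.1397 → up 411.5691 (V=0.0000), down 312.9285 (V=0.0000). Price 0.0000; hedge Δ=0.0000, bond B=0.0000.
  t=2,j=0: stock 162.5088 → up 196.6356 (V=7.7951), down 149.5081 (V=51.6557). Price 13.2390; hedge Δ=-0.9307, bond B=164.4826.
  t=2,j=1: stock 213.7344 → up 258.6186 (V=0.0000), down 196.6356 (V=7.7951). Price 1.1586; hedge Δ=-0.1258, bond B=28.0381.
  t=2,j=2: stock 281.1072 → up 340.1397 (V=0.0000), down 258.6186 (V=0.0000). Price 0.0000; hedge Δ=0.0000, bond B=0.0000.
  t=1,j=0: stock 176.6400 → up 213.7344 (V=1.1586), down 162.5088 (V=13.2390). Price 2.7943; hedge Δ=-0.2358, bond B=44.4509.
  t=1,j=1: stock 232.3200 → up 281.1072 (V=0.0000), down 213.7344 (V=1.1586). Price 0.1722; hedge Δ=-0.0172, bond B=4.1674.
  t=0,j=0: stock 192.0000 → up 232.3200 (V=0.1722), down 176.6400 (V=2.7943). Price 0.5382; hedge Δ=-0.0471, bond B=9.5800.
As a check, the time-0 holding Δ(0,0)·S0 + B(0,0) comes to 0.5382 — exactly V0.

(0,0): Delta=-0.0471 Bond=9.5800
(1,0): Delta=-0.2358 Bond=44.4509
(1,1): Delta=-0.0172 Bond=4.1674
(2,0): Delta=-0.9307 Bond=164.4826
(2,1): Delta=-0.1258 Bond=28.0381
(2,2): Delta=0.0000 Bond=0.0000
(3,0): Delta=-1.0000 Bond=201.1638
(3,1): Delta=-0.9197 Bond=188.6406
(3,2): Delta=0.0000 Bond=0.0000
(3,3): Delta=0.0000 Bond=0.0000
V0=0.5382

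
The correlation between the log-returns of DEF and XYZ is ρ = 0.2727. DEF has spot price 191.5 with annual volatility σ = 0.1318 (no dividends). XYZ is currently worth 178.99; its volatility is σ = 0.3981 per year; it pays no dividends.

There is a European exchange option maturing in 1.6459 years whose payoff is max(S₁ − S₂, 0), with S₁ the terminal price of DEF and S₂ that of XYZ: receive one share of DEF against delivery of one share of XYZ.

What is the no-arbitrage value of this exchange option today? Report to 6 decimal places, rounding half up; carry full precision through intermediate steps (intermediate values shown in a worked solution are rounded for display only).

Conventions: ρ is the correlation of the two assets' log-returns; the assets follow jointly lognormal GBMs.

exchange price = 42.603105

σ_eff = √(σ₁² + σ₂² − 2ρσ₁σ₂) = √(0.1318² + 0.3981² − 2·0.2727·0.1318·0.3981) = 0.383716
d₁ = (ln(S₁/S₂) + (q₂ − q₁ + σ_eff²/2)T) / (σ_eff√T) = (ln(191.5/178.99) + (0.0 − 0.0 + 0.073619)·1.6459) / 0.492279 = 0.383374
d₂ = d₁ − σ_eff√T = 0.383374 − 0.492279 = -0.108905
N(d₁) = 0.649279,  N(d₂) = 0.456639
V = S₁·e^{−q₁T}·N(d₁) − S₂·e^{−q₂T}·N(d₂) = 124.336918 − 81.733813 = 42.603105
Key observation: no risk-free rate is needed — with the second asset as numeraire the exchange option is a call on the ratio S₁/S₂, and r cancels out of the value.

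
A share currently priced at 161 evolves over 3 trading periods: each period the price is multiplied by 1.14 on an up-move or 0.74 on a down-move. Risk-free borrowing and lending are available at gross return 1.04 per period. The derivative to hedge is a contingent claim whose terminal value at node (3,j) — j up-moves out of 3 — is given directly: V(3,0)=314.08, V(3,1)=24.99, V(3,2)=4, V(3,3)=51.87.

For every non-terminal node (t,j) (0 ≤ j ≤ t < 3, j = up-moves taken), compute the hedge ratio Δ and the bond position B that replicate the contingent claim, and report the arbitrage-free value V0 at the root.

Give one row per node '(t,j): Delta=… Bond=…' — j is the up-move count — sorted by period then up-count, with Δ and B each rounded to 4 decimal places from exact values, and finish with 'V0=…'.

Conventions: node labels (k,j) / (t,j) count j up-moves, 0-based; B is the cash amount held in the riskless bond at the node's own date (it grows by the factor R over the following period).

(0,0): Delta=0.0142 Bond=26.1582
(1,0): Delta=-1.7758 Bond=240.4681
(1,1): Delta=0.4015 Bond=-43.8834
(2,0): Delta=-8.1975 Bond=816.2466
(2,1): Delta=-0.3864 Bond=61.3668
(2,2): Delta=0.5720 Bond=-81.3072
V0=28.4407

Risk-neutral probability p* = (R−d)/(u−d) = (1.04−0.74)/(1.14−0.74) = 0.7500.
At maturity the claim pays: V(3,0)=314.0800, V(3,1)=24.9900, V(3,2)=4.0000, V(3,3)=51.8700
(2,0): S=88.1636. Δ = (V_up−V_dn)/(S_up−S_dn) = (24.9900−314.0800)/(100.5065−65.2411) = -8.1975. V = [p*·24.9900 + (1−p*)·314.0800]/1.04 = 93.5216. B = V − Δ·S = 816.2466.
(2,1): S=135.8196. Δ = (V_up−V_dn)/(S_up−S_dn) = (4.0000−24.9900)/(154.8343−100.5065) = -0.3864. V = [p*·4.0000 + (1−p*)·24.9900]/1.04 = 8.8918. B = V − Δ·S = 61.3668.
(2,2): S=209.2356. Δ = (V_up−V_dn)/(S_up−S_dn) = (51.8700−4.0000)/(238.5286−154.8343) = 0.5720. V = [p*·51.8700 + (1−p*)·4.0000]/1.04 = 38.3678. B = V − Δ·S = -81.3072.
(1,0): S=119.1400. Δ = (V_up−V_dn)/(S_up−S_dn) = (8.8918−93.5216)/(135.8196−88.1636) = -1.7758. V = [p*·8.8918 + (1−p*)·93.5216]/1.04 = 28.8935. B = V − Δ·S = 240.4681.
(1,1): S=183.5400. Δ = (V_up−V_dn)/(S_up−S_dn) = (38.3678−8.8918)/(209.2356−135.8196) = 0.4015. V = [p*·38.3678 + (1−p*)·8.8918]/1.04 = 29.8065. B = V − Δ·S = -43.8834.
(0,0): S=161.0000. Δ = (V_up−V_dn)/(S_up−S_dn) = (29.8065−28.8935)/(183.5400−119.1400) = 0.0142. V = [p*·29.8065 + (1−p*)·28.8935]/1.04 = 28.4407. B = V − Δ·S = 26.1582.
Sanity check at the root: Δ(0,0)·S0 + B(0,0) reproduces V0 = 28.4407.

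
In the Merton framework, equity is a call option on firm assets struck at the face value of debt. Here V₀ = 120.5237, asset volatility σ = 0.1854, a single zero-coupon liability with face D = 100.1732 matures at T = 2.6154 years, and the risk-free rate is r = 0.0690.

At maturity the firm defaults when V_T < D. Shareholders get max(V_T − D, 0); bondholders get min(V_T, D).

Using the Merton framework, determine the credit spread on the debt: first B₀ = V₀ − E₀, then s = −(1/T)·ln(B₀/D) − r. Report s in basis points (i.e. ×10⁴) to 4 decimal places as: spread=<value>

spread=74.4503

With assets at 120.5237 and a single debt payment of 100.1732 at 2.6154 years:
d₁ = [ln(V₀/D) + (r + σ²/2)T] / (σ√T)
   = [ln(120.5237/100.1732) + (0.0690 + 0.5·0.1854²)·2.6154] / (0.1854·√2.6154)
   = [0.184946 + 0.225412] / 0.299833 = 1.368624
d₂ = d₁ − σ√T = 1.368624 − 0.299833 = 1.068792
N(d₁) = 0.914442,  N(d₂) = 0.857418,  e^(−rT) = 0.834884
E₀ = V₀·N(d₁) − D·e^(−rT)·N(d₂)
   = 120.5237·0.914442 − 100.1732·0.834884·0.857418 = 38.503435
B₀ = V₀ − E₀ = 120.5237 − 38.503435 = 82.020265
spread = −(1/T)·ln(B₀/D) − r = −(1/2.6154)·ln(82.020265/100.1732) − 0.0690 = 0.00744503
in basis points: 0.00744503 × 10⁴ = 74.4503 bp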